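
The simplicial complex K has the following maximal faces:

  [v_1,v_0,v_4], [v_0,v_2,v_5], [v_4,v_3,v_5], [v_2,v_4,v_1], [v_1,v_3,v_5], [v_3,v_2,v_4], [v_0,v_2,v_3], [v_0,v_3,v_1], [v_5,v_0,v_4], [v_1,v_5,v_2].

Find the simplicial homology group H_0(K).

H_0 = Z.

Order the vertices as v_0 < v_1 < v_2 < v_3 < v_4 < v_5. Listing each simplex with vertices in this order, K has dimension 2 with simplices:

  0-simplices (6): [v_0], [v_1], [v_2], [v_3], [v_4], [v_5]
  1-simplices (15): (15 of them)
  2-simplices (10): [v_0,v_1,v_3], [v_0,v_1,v_4], [v_0,v_2,v_3], [v_0,v_2,v_5], [v_0,v_4,v_5], [v_1,v_2,v_4], [v_1,v_2,v_5], [v_1,v_3,v_5], [v_2,v_3,v_4], [v_3,v_4,v_5]

so the chain groups are C_0 ≅ Z^6, C_1 ≅ Z^15, C_2 ≅ Z^10.

Boundary ∂_1: C_1 → C_0 is given by ∂[p,q] = [q] − [p].
This gives a 6×15 integer matrix of rank 5; reducing to Smith normal form yields diagonal entries (1,1,1,1,1).

The boundary map ∂_2: C_2 → C_1 maps a triangle to the signed sum of its edges. For instance
  ∂[v_2,v_3,v_4] = [v_3,v_4] − [v_2,v_4] + [v_2,v_3],
  ∂[v_0,v_1,v_3] = [v_1,v_3] − [v_0,v_3] + [v_0,v_1].
The 15×10 boundary matrix has rank 10 and Smith normal form diag(1,1,1,1,1,1,1,1,1,2).

Computing H_k = (kernel of ∂_k) / (image of ∂_{k+1}):

  H_0: rank C_0 − rank ∂_1 = 6 − 5 = 1, and the invariant factors of ∂_1 are all 1, so H_0 ≅ Z.

(K is a triangulation of the real projective plane RP^2.)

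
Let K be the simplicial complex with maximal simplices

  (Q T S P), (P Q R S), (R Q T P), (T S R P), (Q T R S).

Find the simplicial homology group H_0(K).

H_0 ≅ Z.

Take the total order P < Q < R < S < T on the vertex set. Then K (dimension 3) consists of the simplices:

  0-simplices (5): P, Q, R, S, T
  1-simplices (10): PQ, PR, PS, PT, QR, QS, QT, RS, RT, ST
  2-simplices (10): PQR, PQS, PQT, PRS, PRT, PST, QRS, QRT, QST, RST
  3-simplices (5): PQRS, PQRT, PQST, PRST, QRST

so the chain groups are C_0 ≅ Z^5, C_1 ≅ Z^10, C_2 ≅ Z^10, C_3 ≅ Z^5.

Boundary ∂_1: C_1 → C_0 maps an edge to its endpoints' difference, ∂[p,q] = q − p. For instance
  ∂RT = T − R.
As a 5×10 matrix over Z this has rank 4, with invariant factors (1,1,1,1).

∂_2: C_2 → C_1 maps a triangle to the signed sum of its edges. For instance
  ∂PQR = QR − PR + PQ,
  ∂QST = ST − QT + QS.
This gives a 10×10 integer matrix of rank 6; reducing to Smith normal form yields diagonal entries (1,1,1,1,1,1).

The boundary map ∂_3: C_3 → C_2 sends each 3-simplex σ to the alternating sum Σ_i (−1)^i (σ with its i-th vertex removed). For instance
  ∂PQRS = QRS − PRS + PQS − PQR,
  ∂PQRT = QRT − PRT + PQT − PQR.
As a 10×5 matrix over Z this has rank 4, with invariant factors (1,1,1,1).

Computing H_k = (kernel of ∂_k) / (image of ∂_{k+1}):

  H_0: rank C_0 − rank ∂_1 = 5 − 4 = 1, and the invariant factors of ∂_1 are all 1, so H_0 = Z.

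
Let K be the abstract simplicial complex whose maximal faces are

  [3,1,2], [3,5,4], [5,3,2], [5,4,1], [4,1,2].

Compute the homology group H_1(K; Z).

H_1 = Z.

Take the total order 1 < 2 < 3 < 4 < 5 on the vertex set. Then K (dimension 2) consists of the simplices:

  0-simplices (5): [1], [2], [3], [4], [5]
  1-simplices (10): [1,2], [1,3], [1,4], [1,5], [2,3], [2,4], [2,5], [3,4], [3,5], [4,5]
  2-simplices (5): [1,2,3], [1,2,4], [1,4,5], [2,3,5], [3,4,5]

giving chain groups C_0 ≅ Z^5, C_1 ≅ Z^10, C_2 ≅ Z^5.

∂_1: C_1 → C_0 maps an edge to its endpoints' difference, ∂[p,q] = q − p. For instance
  ∂[4,5] = [5] − [4].
This gives a 5×10 integer matrix of rank 4; reducing to Smith normal form yields diagonal entries (1,1,1,1).

Boundary ∂_2: C_2 → C_1 sends each 2-simplex [p,q,r] to [q,r] − [p,r] + [p,q]. For instance
  ∂[3,4,5] = [4,5] − [3,5] + [3,4],
  ∂[1,2,4] = [2,4] − [1,4] + [1,2].
The 10×5 boundary matrix has rank 5 and Smith normal form diag(1,1,1,1,1).

Reading off H_k = ker ∂_k / im ∂_{k+1}:

  H_1: rank ker ∂_1 − rank ∂_2 = (10 − 4) − 5 = 1, and the invariant factors of ∂_2 are all 1, so H_1 = Z.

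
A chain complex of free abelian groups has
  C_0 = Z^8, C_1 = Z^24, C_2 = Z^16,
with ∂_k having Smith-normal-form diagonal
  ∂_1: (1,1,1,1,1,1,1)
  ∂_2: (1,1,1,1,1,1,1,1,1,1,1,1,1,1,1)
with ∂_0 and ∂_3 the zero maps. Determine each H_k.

H_0: b_0 = 8 − 0 − 7 = 1; torsion from ∂_1 factors > 1: none. So H_0 = Z.
H_1: b_1 = 24 − 7 − 15 = 2; torsion from ∂_2 factors > 1: none. So H_1 = Z^2.
H_2: b_2 = 16 − 15 − 0 = 1; torsion from ∂_3 factors > 1: none. So H_2 = Z.

H_0 = Z,  H_1 = Z^2,  H_2 = Z.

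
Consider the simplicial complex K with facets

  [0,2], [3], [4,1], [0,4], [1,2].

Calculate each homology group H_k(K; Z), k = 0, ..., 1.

H_0 ≅ Z^2,  H_1 ≅ Z.

Take the total order 0 < 1 < 2 < 3 < 4 on the vertex set. Then K (dimension 1) consists of the simplices:

  0-simplices (5): [0], [1], [2], [3], [4]
  1-simplices (4): [0,2], [0,4], [1,2], [1,4]

Hence C_0 ≅ Z^5, C_1 ≅ Z^4.

Boundary ∂_1: C_1 → C_0 is given by ∂[p,q] = [q] − [p].
This gives a 5×4 integer matrix of rank 3; reducing to Smith normal form yields diagonal entries (1,1,1).

Computing H_k = (kernel of ∂_k) / (image of ∂_{k+1}):

  H_0: rank C_0 − rank ∂_1 = 5 − 3 = 2, and the invariant factors of ∂_1 are all 1, so H_0 = Z^2.
  H_1: rank ker ∂_1 − rank ∂_2 = (4 − 3) − 0 = 1, and there is no ∂_2, so H_1 = Z.

As a check, the Euler characteristic is 5 − 4 = 1, which agrees with 2 − 1 = 1.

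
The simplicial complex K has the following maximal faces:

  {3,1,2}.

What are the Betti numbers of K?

Fix the vertex order 1 < 2 < 3 and write every simplex with vertices in increasing order. Then dim K = 2 and the simplices of K are:

  0-simplices (3): [1], [2], [3]
  1-simplices (3): [1,2], [1,3], [2,3]
  2-simplices (1): [1,2,3]

Hence C_0 ≅ Z^3, C_1 ≅ Z^3, C_2 ≅ Z^1.

Boundary ∂_1: C_1 → C_0 sends each edge [p,q] (with p < q) to q − p. For instance
  ∂[2,3] = [3] − [2].
The 3×3 boundary matrix has rank 2 and Smith normal form diag(1,1).

Boundary ∂_2: C_2 → C_1 sends each 2-simplex [p,q,r] to [q,r] − [p,r] + [p,q]. For instance
  ∂[1,2,3] = [2,3] − [1,3] + [1,2].
As a 3×1 matrix over Z this has rank 1, with invariant factors (1).

Now H_k = ker ∂_k / im ∂_{k+1}, so:

  H_0: rank C_0 − rank ∂_1 = 3 − 2 = 1, and the invariant factors of ∂_1 are all 1, so H_0 = Z.
  H_1: rank ker ∂_1 − rank ∂_2 = (3 − 2) − 1 = 0, and the invariant factors of ∂_2 are all 1, so H_1 = 0.
  H_2: rank ker ∂_2 − rank ∂_3 = (1 − 1) − 0 = 0, and there is no ∂_3, so H_2 = 0.

As a check, the Euler characteristic is 3 − 3 + 1 = 1, which agrees with 1 − 0 + 0 = 1.

Hence the Betti numbers are b_0 = 1, b_1 = 0, b_2 = 0.

b_0 = 1, b_1 = 0, b_2 = 0.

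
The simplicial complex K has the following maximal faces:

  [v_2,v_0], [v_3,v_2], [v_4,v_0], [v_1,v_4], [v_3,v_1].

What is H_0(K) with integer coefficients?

H_0 = Z.

Take the total order v_0 < v_1 < v_2 < v_3 < v_4 on the vertex set. Then K (dimension 1) consists of the simplices:

  0-simplices (5): [v_0], [v_1], [v_2], [v_3], [v_4]
  1-simplices (5): [v_0,v_2], [v_0,v_4], [v_1,v_3], [v_1,v_4], [v_2,v_3]

so the chain groups are C_0 ≅ Z^5, C_1 ≅ Z^5.

The boundary map ∂_1: C_1 → C_0 is given by ∂[p,q] = [q] − [p]. For instance
  ∂[v_2,v_3] = [v_3] − [v_2].
This gives a 5×5 integer matrix of rank 4; reducing to Smith normal form yields diagonal entries (1,1,1,1).

Now H_k = ker ∂_k / im ∂_{k+1}, so:

  H_0: rank C_0 − rank ∂_1 = 5 − 4 = 1, and the invariant factors of ∂_1 are all 1, so H_0 = Z.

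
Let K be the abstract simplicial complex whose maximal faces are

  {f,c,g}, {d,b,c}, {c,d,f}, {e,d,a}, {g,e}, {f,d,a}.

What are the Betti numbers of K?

b_0 = 1, b_1 = 1, b_2 = 0.

Order the vertices as a < b < c < d < e < f < g. Listing each simplex with vertices in this order, K has dimension 2 with simplices:

  0-simplices (7): a, b, c, d, e, f, g
  1-simplices (12): ad, ae, af, bc, bd, cd, cf, cg, de, df, eg, fg
  2-simplices (5): ade, adf, bcd, cdf, cfg

Hence C_0 ≅ Z^7, C_1 ≅ Z^12, C_2 ≅ Z^5.

∂_1: C_1 → C_0 sends each edge [p,q] (with p < q) to q − p. For instance
  ∂eg = g − e.
The resulting 7×12 matrix has rank 6, and its Smith normal form has invariant factors (1,1,1,1,1,1).

Boundary ∂_2: C_2 → C_1 maps a triangle to the signed sum of its edges. For instance
  ∂ade = de − ae + ad,
  ∂cdf = df − cf + cd.
This gives a 12×5 integer matrix of rank 5; reducing to Smith normal form yields diagonal entries (1,1,1,1,1).

Now H_k = ker ∂_k / im ∂_{k+1}, so:

  H_0: rank C_0 − rank ∂_1 = 7 − 6 = 1, and the invariant factors of ∂_1 are all 1, so H_0 = Z.
  H_1: rank ker ∂_1 − rank ∂_2 = (12 − 6) − 5 = 1, and the invariant factors of ∂_2 are all 1, so H_1 = Z.
  H_2: rank ker ∂_2 − rank ∂_3 = (5 − 5) − 0 = 0, and there is no ∂_3, so H_2 = 0.

Hence the Betti numbers are b_0 = 1, b_1 = 1, b_2 = 0.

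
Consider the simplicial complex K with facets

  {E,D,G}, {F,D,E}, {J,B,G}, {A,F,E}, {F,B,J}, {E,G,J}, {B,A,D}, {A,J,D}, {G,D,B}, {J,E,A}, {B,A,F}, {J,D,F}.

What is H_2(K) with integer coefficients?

Fix the vertex order A < B < D < E < F < G < J and write every simplex with vertices in increasing order. Then dim K = 2 and the simplices of K are:

  0-simplices (7): A, B, D, E, F, G, J
  1-simplices (18): AB, AD, AE, AF, AJ, BD, BF, BG, BJ, DE, DF, DG, DJ, EF, EG, EJ, FJ, GJ
  2-simplices (12): ABD, ABF, ADJ, AEF, AEJ, BDG, BFJ, BGJ, DEF, DEG, DFJ, EGJ

Hence C_0 ≅ Z^7, C_1 ≅ Z^18, C_2 ≅ Z^12.

The boundary map ∂_1: C_1 → C_0 sends each edge [p,q] (with p < q) to q − p. For instance
  ∂BD = D − B.
The resulting 7×18 matrix has rank 6, and its Smith normal form has invariant factors (1,1,1,1,1,1).

Boundary ∂_2: C_2 → C_1 sends each 2-simplex [p,q,r] to [q,r] − [p,r] + [p,q]. For instance
  ∂ADJ = DJ − AJ + AD,
  ∂ABF = BF − AF + AB.
This gives a 18×12 integer matrix of rank 12; reducing to Smith normal form yields diagonal entries (1,1,1,1,1,1,1,1,1,1,1,2).

Computing H_k = (kernel of ∂_k) / (image of ∂_{k+1}):

  H_2: rank ker ∂_2 − rank ∂_3 = (12 − 12) − 0 = 0, and there is no ∂_3, so H_2 ≅ 0.

(K is a triangulation of the real projective plane RP^2.)

H_2 ≅ 0.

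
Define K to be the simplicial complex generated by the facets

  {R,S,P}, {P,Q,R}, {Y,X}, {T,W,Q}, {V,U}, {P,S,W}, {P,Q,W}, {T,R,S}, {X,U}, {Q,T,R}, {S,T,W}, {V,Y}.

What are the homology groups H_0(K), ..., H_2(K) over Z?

We work with the vertex ordering P < Q < R < S < T < U < V < W < X < Y. The simplices of K, each written with vertices in increasing order, are:

  0-simplices (10): P, Q, R, S, T, U, V, W, X, Y
  1-simplices (16): PQ, PR, PS, PW, QR, QT, QW, RS, RT, ST, SW, TW, UV, UX, VY, XY
  2-simplices (8): PQR, PQW, PRS, PSW, QRT, QTW, RST, STW

Hence C_0 ≅ Z^10, C_1 ≅ Z^16, C_2 ≅ Z^8.

∂_1: C_1 → C_0 is given by ∂[p,q] = [q] − [p]. For instance
  ∂QT = T − Q.
This gives a 10×16 integer matrix of rank 8; reducing to Smith normal form yields diagonal entries (1,1,1,1,1,1,1,1).

Boundary ∂_2: C_2 → C_1 maps a triangle to the signed sum of its edges. For instance
  ∂PQW = QW − PW + PQ,
  ∂PRS = RS − PS + PR.
As a 16×8 matrix over Z this has rank 7, with invariant factors (1,1,1,1,1,1,1).

From H_k ≅ ker(∂_k) / im(∂_{k+1}) we obtain:

  H_0: rank C_0 − rank ∂_1 = 10 − 8 = 2, and the invariant factors of ∂_1 are all 1, so H_0 ≅ Z^2.
  H_1: rank ker ∂_1 − rank ∂_2 = (16 − 8) − 7 = 1, and the invariant factors of ∂_2 are all 1, so H_1 ≅ Z.
  H_2: rank ker ∂_2 − rank ∂_3 = (8 − 7) − 0 = 1, and there is no ∂_3, so H_2 ≅ Z.

H_0 = Z^2,  H_1 = Z,  H_2 = Z.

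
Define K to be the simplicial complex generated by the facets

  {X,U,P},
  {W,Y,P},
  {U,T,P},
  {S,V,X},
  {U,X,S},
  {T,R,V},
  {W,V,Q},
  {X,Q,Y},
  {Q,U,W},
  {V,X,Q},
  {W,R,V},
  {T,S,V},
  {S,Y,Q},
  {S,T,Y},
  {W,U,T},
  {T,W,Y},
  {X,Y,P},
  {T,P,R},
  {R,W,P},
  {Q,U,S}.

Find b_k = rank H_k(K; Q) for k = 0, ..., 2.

b_0 = 1, b_1 = 1, b_2 = 0.

K has 10 vertices, 30 edges, 20 triangles.
rank ∂_0 = 0, rank ∂_1 = 9 ⇒ b_0 = 10 − 0 − 9 = 1; all invariant factors of ∂_1 are 1 so no torsion. So H_0 = Z.
rank ∂_1 = 9, rank ∂_2 = 20 ⇒ b_1 = 30 − 9 − 20 = 1; ∂_2 has invariant factor(s) [2] giving torsion. So H_1 = Z ⊕ Z/2.
rank ∂_2 = 20, rank ∂_3 = 0 ⇒ b_2 = 20 − 20 − 0 = 0. So H_2 = 0.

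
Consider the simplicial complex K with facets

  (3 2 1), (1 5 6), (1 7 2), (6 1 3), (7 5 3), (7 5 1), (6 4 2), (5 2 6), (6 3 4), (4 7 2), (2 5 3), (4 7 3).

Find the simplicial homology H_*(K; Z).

H_0 ≅ Z,  H_1 ≅ Z/2,  H_2 = 0.

Fix the vertex order 1 < 2 < 3 < 4 < 5 < 6 < 7 and write every simplex with vertices in increasing order. Then dim K = 2 and the simplices of K are:

  0-simplices (7): [1], [2], [3], [4], [5], [6], [7]
  1-simplices (18): [1,2], [1,3], [1,5], [1,6], [1,7], [2,3], [2,4], [2,5], [2,6], [2,7], [3,4], [3,5], [3,6], [3,7], [4,6], [4,7], [5,6], [5,7]
  2-simplices (12): [1,2,3], [1,2,7], [1,3,6], [1,5,6], [1,5,7], [2,3,5], [2,4,6], [2,4,7], [2,5,6], [3,4,6], [3,4,7], [3,5,7]

giving chain groups C_0 ≅ Z^7, C_1 ≅ Z^18, C_2 ≅ Z^12.

Boundary ∂_1: C_1 → C_0 maps an edge to its endpoints' difference, ∂[p,q] = q − p. For instance
  ∂[3,4] = [4] − [3].
As a 7×18 matrix over Z this has rank 6, with invariant factors (1,1,1,1,1,1).

∂_2: C_2 → C_1 sends each 2-simplex [p,q,r] to [q,r] − [p,r] + [p,q]. For instance
  ∂[1,2,7] = [2,7] − [1,7] + [1,2],
  ∂[1,2,3] = [2,3] − [1,3] + [1,2].
The 18×12 boundary matrix has rank 12 and Smith normal form diag(1,1,1,1,1,1,1,1,1,1,1,2).

Computing H_k = (kernel of ∂_k) / (image of ∂_{k+1}):

  H_0: rank C_0 − rank ∂_1 = 7 − 6 = 1, and the invariant factors of ∂_1 are all 1, so H_0 ≅ Z.
  H_1: rank ker ∂_1 − rank ∂_2 = (18 − 6) − 12 = 0, and ∂_2 has invariant factor 2 > 1, so H_1 ≅ Z/2.
  H_2: rank ker ∂_2 − rank ∂_3 = (12 − 12) − 0 = 0, and there is no ∂_3, so H_2 ≅ 0.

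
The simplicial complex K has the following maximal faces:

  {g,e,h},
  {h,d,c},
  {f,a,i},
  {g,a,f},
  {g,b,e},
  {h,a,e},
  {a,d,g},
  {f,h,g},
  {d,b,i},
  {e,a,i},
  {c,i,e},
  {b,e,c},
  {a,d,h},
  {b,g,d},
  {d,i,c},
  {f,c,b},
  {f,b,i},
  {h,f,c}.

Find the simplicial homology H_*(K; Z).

H_0 ≅ Z,  H_1 ≅ Z ⊕ Z/2,  H_2 = 0.

We work with the vertex ordering a < b < c < d < e < f < g < h < i. The simplices of K, each written with vertices in increasing order, are:

  0-simplices (9): a, b, c, d, e, f, g, h, i
  1-simplices (27): ad, ae, af, ag, ah, ai, bc, bd, be, bf, bg, bi, cd, ce, cf, ch, ci, dg, dh, di, eg, eh, ei, fg, fh, fi, gh
  2-simplices (18): adg, adh, aeh, aei, afg, afi, bce, bcf, bdg, bdi, beg, bfi, cdh, cdi, cei, cfh, egh, fgh

giving chain groups C_0 ≅ Z^9, C_1 ≅ Z^27, C_2 ≅ Z^18.

Boundary ∂_1: C_1 → C_0 is given by ∂[p,q] = [q] − [p]. For instance
  ∂dg = g − d.
The resulting 9×27 matrix has rank 8, and its Smith normal form has invariant factors (1,1,1,1,1,1,1,1).

The boundary map ∂_2: C_2 → C_1 acts by ∂[p,q,r] = [q,r] − [p,r] + [p,q]. For instance
  ∂cdh = dh − ch + cd,
  ∂afg = fg − ag + af.
The 27×18 boundary matrix has rank 18 and Smith normal form diag(1,1,1,1,1,1,1,1,1,1,1,1,1,1,1,1,1,2).

Now H_k = ker ∂_k / im ∂_{k+1}, so:

  H_0: rank C_0 − rank ∂_1 = 9 − 8 = 1, and the invariant factors of ∂_1 are all 1, so H_0 = Z.
  H_1: rank ker ∂_1 − rank ∂_2 = (27 − 8) − 18 = 1, and ∂_2 has invariant factor 2 > 1, so H_1 = Z ⊕ Z/2.
  H_2: rank ker ∂_2 − rank ∂_3 = (18 − 18) − 0 = 0, and there is no ∂_3, so H_2 = 0.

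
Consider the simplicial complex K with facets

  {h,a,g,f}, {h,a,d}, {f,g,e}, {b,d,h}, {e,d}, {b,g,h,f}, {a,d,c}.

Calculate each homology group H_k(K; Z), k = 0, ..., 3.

Order the vertices as a < b < c < d < e < f < g < h. Listing each simplex with vertices in this order, K has dimension 3 with simplices:

  0-simplices (8): a, b, c, d, e, f, g, h
  1-simplices (17): ac, ad, af, ag, ah, bd, bf, bg, bh, cd, de, dh, ef, eg, fg, fh, gh
  2-simplices (11): acd, adh, afg, afh, agh, bdh, bfg, bfh, bgh, efg, fgh
  3-simplices (2): afgh, bfgh

so the chain groups are C_0 ≅ Z^8, C_1 ≅ Z^17, C_2 ≅ Z^11, C_3 ≅ Z^2.

The boundary map ∂_1: C_1 → C_0 is given by ∂[p,q] = [q] − [p].
As a 8×17 matrix over Z this has rank 7, with invariant factors (1,1,1,1,1,1,1).

The boundary map ∂_2: C_2 → C_1 maps a triangle to the signed sum of its edges. For instance
  ∂agh = gh − ah + ag,
  ∂fgh = gh − fh + fg.
This gives a 17×11 integer matrix of rank 9; reducing to Smith normal form yields diagonal entries (1,1,1,1,1,1,1,1,1).

∂_3: C_3 → C_2 sends each 3-simplex σ to the alternating sum Σ_i (−1)^i (σ with its i-th vertex removed). For instance
  ∂afgh = fgh − agh + afh − afg,
  ∂bfgh = fgh − bgh + bfh − bfg.
The resulting 11×2 matrix has rank 2, and its Smith normal form has invariant factors (1,1).

Reading off H_k = ker ∂_k / im ∂_{k+1}:

  H_0: rank C_0 − rank ∂_1 = 8 − 7 = 1, and the invariant factors of ∂_1 are all 1, so H_0 = Z.
  H_1: rank ker ∂_1 − rank ∂_2 = (17 − 7) − 9 = 1, and the invariant factors of ∂_2 are all 1, so H_1 = Z.
  H_2: rank ker ∂_2 − rank ∂_3 = (11 − 9) − 2 = 0, and the invariant factors of ∂_3 are all 1, so H_2 = 0.
  H_3: rank ker ∂_3 − rank ∂_4 = (2 − 2) − 0 = 0, and there is no ∂_4, so H_3 = 0.

H_0 = Z,  H_1 = Z,  H_2 = 0,  H_3 = 0.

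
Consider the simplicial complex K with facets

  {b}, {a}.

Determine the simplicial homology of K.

Fix the vertex order a < b and write every simplex with vertices in increasing order. Then dim K = 0 and the simplices of K are:

  0-simplices (2): a, b

so the chain groups are C_0 ≅ Z^2.

From H_k ≅ ker(∂_k) / im(∂_{k+1}) we obtain:

  H_0: rank C_0 − rank ∂_1 = 2 − 0 = 2, and there is no ∂_1, so H_0 ≅ Z^2.

(K is a triangulation of a set of 2 points.)

H_0 = Z^2.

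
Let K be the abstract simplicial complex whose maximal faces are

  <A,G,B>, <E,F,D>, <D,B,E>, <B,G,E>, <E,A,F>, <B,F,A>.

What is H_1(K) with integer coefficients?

H_1 = Z.

Order the vertices as A < B < D < E < F < G. Listing each simplex with vertices in this order, K has dimension 2 with simplices:

  0-simplices (6): A, B, D, E, F, G
  1-simplices (12): AB, AE, AF, AG, BD, BE, BF, BG, DE, DF, EF, EG
  2-simplices (6): ABF, ABG, AEF, BDE, BEG, DEF

so the chain groups are C_0 ≅ Z^6, C_1 ≅ Z^12, C_2 ≅ Z^6.

∂_1: C_1 → C_0 is given by ∂[p,q] = [q] − [p]. For instance
  ∂AF = F − A.
The resulting 6×12 matrix has rank 5, and its Smith normal form has invariant factors (1,1,1,1,1).

∂_2: C_2 → C_1 acts by ∂[p,q,r] = [q,r] − [p,r] + [p,q]. For instance
  ∂DEF = EF − DF + DE,
  ∂ABG = BG − AG + AB.
The resulting 12×6 matrix has rank 6, and its Smith normal form has invariant factors (1,1,1,1,1,1).

Reading off H_k = ker ∂_k / im ∂_{k+1}:

  H_1: rank ker ∂_1 − rank ∂_2 = (12 − 5) − 6 = 1, and the invariant factors of ∂_2 are all 1, so H_1 = Z.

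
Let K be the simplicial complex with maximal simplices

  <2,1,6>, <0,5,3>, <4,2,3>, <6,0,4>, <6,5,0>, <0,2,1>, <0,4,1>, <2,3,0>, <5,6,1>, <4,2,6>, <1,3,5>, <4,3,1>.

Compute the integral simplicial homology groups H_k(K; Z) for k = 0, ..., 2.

H_0 ≅ Z,  H_1 ≅ Z_2,  H_2 = 0.

Fix the vertex order 0 < 1 < 2 < 3 < 4 < 5 < 6 and write every simplex with vertices in increasing order. Then dim K = 2 and the simplices of K are:

  0-simplices (7): [0], [1], [2], [3], [4], [5], [6]
  1-simplices (18): [0,1], [0,2], [0,3], [0,4], [0,5], [0,6], [1,2], [1,3], [1,4], [1,5], [1,6], [2,3], [2,4], [2,6], [3,4], [3,5], [4,6], [5,6]
  2-simplices (12): [0,1,2], [0,1,4], [0,2,3], [0,3,5], [0,4,6], [0,5,6], [1,2,6], [1,3,4], [1,3,5], [1,5,6], [2,3,4], [2,4,6]

so the chain groups are C_0 ≅ Z^7, C_1 ≅ Z^18, C_2 ≅ Z^12.

∂_1: C_1 → C_0 sends each edge [p,q] (with p < q) to q − p. For instance
  ∂[1,6] = [6] − [1].
The 7×18 boundary matrix has rank 6 and Smith normal form diag(1,1,1,1,1,1).

∂_2: C_2 → C_1 maps a triangle to the signed sum of its edges. For instance
  ∂[1,3,4] = [3,4] − [1,4] + [1,3],
  ∂[1,3,5] = [3,5] − [1,5] + [1,3].
The 18×12 boundary matrix has rank 12 and Smith normal form diag(1,1,1,1,1,1,1,1,1,1,1,2).

From H_k ≅ ker(∂_k) / im(∂_{k+1}) we obtain:

  H_0: rank C_0 − rank ∂_1 = 7 − 6 = 1, and the invariant factors of ∂_1 are all 1, so H_0 = Z.
  H_1: rank ker ∂_1 − rank ∂_2 = (18 − 6) − 12 = 0, and ∂_2 has invariant factor 2 > 1, so H_1 = Z_2.
  H_2: rank ker ∂_2 − rank ∂_3 = (12 − 12) − 0 = 0, and there is no ∂_3, so H_2 = 0.

As a check, the Euler characteristic is 7 − 18 + 12 = 1, which agrees with 1 − 0 + 0 = 1.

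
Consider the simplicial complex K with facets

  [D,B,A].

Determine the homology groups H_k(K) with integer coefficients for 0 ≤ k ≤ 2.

Fix the vertex order A < B < D and write every simplex with vertices in increasing order. Then dim K = 2 and the simplices of K are:

  0-simplices (3): A, B, D
  1-simplices (3): AB, AD, BD
  2-simplices (1): ABD

giving chain groups C_0 ≅ Z^3, C_1 ≅ Z^3, C_2 ≅ Z^1.

Boundary ∂_1: C_1 → C_0 is given by ∂[p,q] = [q] − [p].
The resulting 3×3 matrix has rank 2, and its Smith normal form has invariant factors (1,1).

∂_2: C_2 → C_1 acts by ∂[p,q,r] = [q,r] − [p,r] + [p,q]. For instance
  ∂ABD = BD − AD + AB.
The resulting 3×1 matrix has rank 1, and its Smith normal form has invariant factors (1).

From H_k ≅ ker(∂_k) / im(∂_{k+1}) we obtain:

  H_0: rank C_0 − rank ∂_1 = 3 − 2 = 1, and the invariant factors of ∂_1 are all 1, so H_0 = Z.
  H_1: rank ker ∂_1 − rank ∂_2 = (3 − 2) − 1 = 0, and the invariant factors of ∂_2 are all 1, so H_1 = 0.
  H_2: rank ker ∂_2 − rank ∂_3 = (1 − 1) − 0 = 0, and there is no ∂_3, so H_2 = 0.

H_0 = Z,  H_1 = 0,  H_2 = 0.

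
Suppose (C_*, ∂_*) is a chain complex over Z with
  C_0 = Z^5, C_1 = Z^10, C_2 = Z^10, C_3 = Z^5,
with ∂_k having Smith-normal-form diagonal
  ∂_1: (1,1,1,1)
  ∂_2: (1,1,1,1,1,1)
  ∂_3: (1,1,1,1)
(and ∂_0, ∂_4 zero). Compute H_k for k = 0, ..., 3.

H_0: b_0 = 5 − 0 − 4 = 1; torsion from ∂_1 factors > 1: none. So H_0 ≅ Z.
H_1: b_1 = 10 − 4 − 6 = 0; torsion from ∂_2 factors > 1: none. So H_1 ≅ 0.
H_2: b_2 = 10 − 6 − 4 = 0; torsion from ∂_3 factors > 1: none. So H_2 ≅ 0.
H_3: b_3 = 5 − 4 − 0 = 1; torsion from ∂_4 factors > 1: none. So H_3 ≅ Z.

H_0 ≅ Z,  H_1 = 0,  H_2 = 0,  H_3 ≅ Z.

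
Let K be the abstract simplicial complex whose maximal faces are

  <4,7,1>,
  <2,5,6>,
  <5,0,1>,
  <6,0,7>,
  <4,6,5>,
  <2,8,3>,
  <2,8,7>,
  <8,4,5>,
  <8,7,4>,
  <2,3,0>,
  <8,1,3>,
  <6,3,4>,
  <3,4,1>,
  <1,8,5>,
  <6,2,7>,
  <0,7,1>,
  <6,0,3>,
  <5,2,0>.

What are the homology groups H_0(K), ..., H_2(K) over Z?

H_0 ≅ Z,  H_1 ≅ Z ⊕ Z/2Z,  H_2 = 0.

Order the vertices as 0 < 1 < 2 < 3 < 4 < 5 < 6 < 7 < 8. Listing each simplex with vertices in this order, K has dimension 2 with simplices:

  0-simplices (9): [0], [1], [2], [3], [4], [5], [6], [7], [8]
  1-simplices (27): (27 of them)
  2-simplices (18): [0,1,5], [0,1,7], [0,2,3], [0,2,5], [0,3,6], [0,6,7], [1,3,4], [1,3,8], [1,4,7], [1,5,8], [2,3,8], [2,5,6], [2,6,7], [2,7,8], [3,4,6], [4,5,6], [4,5,8], [4,7,8]

so the chain groups are C_0 ≅ Z^9, C_1 ≅ Z^27, C_2 ≅ Z^18.

Boundary ∂_1: C_1 → C_0 is given by ∂[p,q] = [q] − [p]. For instance
  ∂[2,6] = [6] − [2].
The resulting 9×27 matrix has rank 8, and its Smith normal form has invariant factors (1,1,1,1,1,1,1,1).

Boundary ∂_2: C_2 → C_1 acts by ∂[p,q,r] = [q,r] − [p,r] + [p,q]. For instance
  ∂[0,1,7] = [1,7] − [0,7] + [0,1],
  ∂[2,6,7] = [6,7] − [2,7] + [2,6].
The 27×18 boundary matrix has rank 18 and Smith normal form diag(1,1,1,1,1,1,1,1,1,1,1,1,1,1,1,1,1,2).

Computing H_k = (kernel of ∂_k) / (image of ∂_{k+1}):

  H_0: rank C_0 − rank ∂_1 = 9 − 8 = 1, and the invariant factors of ∂_1 are all 1, so H_0 ≅ Z.
  H_1: rank ker ∂_1 − rank ∂_2 = (27 − 8) − 18 = 1, and ∂_2 has invariant factor 2 > 1, so H_1 ≅ Z ⊕ Z/2Z.
  H_2: rank ker ∂_2 − rank ∂_3 = (18 − 18) − 0 = 0, and there is no ∂_3, so H_2 ≅ 0.

As a check, the Euler characteristic is 9 − 27 + 18 = 0, which agrees with 1 − 1 + 0 = 0.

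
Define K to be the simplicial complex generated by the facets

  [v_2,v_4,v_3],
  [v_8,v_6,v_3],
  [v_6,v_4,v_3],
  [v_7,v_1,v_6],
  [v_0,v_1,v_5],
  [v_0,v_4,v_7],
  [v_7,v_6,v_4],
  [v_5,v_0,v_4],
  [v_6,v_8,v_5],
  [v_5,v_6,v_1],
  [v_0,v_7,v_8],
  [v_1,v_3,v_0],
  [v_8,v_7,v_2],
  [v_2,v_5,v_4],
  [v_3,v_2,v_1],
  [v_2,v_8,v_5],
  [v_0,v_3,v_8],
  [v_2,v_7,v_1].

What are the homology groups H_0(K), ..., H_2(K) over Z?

H_0 ≅ Z,  H_1 ≅ Z^2,  H_2 ≅ Z.

Take the total order v_0 < v_1 < v_2 < v_3 < v_4 < v_5 < v_6 < v_7 < v_8 on the vertex set. Then K (dimension 2) consists of the simplices:

  0-simplices (9): [v_0], [v_1], [v_2], [v_3], [v_4], [v_5], [v_6], [v_7], [v_8]
  1-simplices (27): (27 of them)
  2-simplices (18): (18 of them)

giving chain groups C_0 ≅ Z^9, C_1 ≅ Z^27, C_2 ≅ Z^18.

∂_1: C_1 → C_0 maps an edge to its endpoints' difference, ∂[p,q] = q − p. For instance
  ∂[v_2,v_8] = [v_8] − [v_2].
The resulting 9×27 matrix has rank 8, and its Smith normal form has invariant factors (1,1,1,1,1,1,1,1).

The boundary map ∂_2: C_2 → C_1 acts by ∂[p,q,r] = [q,r] − [p,r] + [p,q]. For instance
  ∂[v_1,v_6,v_7] = [v_6,v_7] − [v_1,v_7] + [v_1,v_6],
  ∂[v_1,v_5,v_6] = [v_5,v_6] − [v_1,v_6] + [v_1,v_5].
This gives a 27×18 integer matrix of rank 17; reducing to Smith normal form yields diagonal entries (1,1,1,1,1,1,1,1,1,1,1,1,1,1,1,1,1).

Reading off H_k = ker ∂_k / im ∂_{k+1}:

  H_0: rank C_0 − rank ∂_1 = 9 − 8 = 1, and the invariant factors of ∂_1 are all 1, so H_0 = Z.
  H_1: rank ker ∂_1 − rank ∂_2 = (27 − 8) − 17 = 2, and the invariant factors of ∂_2 are all 1, so H_1 = Z^2.
  H_2: rank ker ∂_2 − rank ∂_3 = (18 − 17) − 0 = 1, and there is no ∂_3, so H_2 = Z.

As a check, the Euler characteristic is 9 − 27 + 18 = 0, which agrees with 1 − 2 + 1 = 0.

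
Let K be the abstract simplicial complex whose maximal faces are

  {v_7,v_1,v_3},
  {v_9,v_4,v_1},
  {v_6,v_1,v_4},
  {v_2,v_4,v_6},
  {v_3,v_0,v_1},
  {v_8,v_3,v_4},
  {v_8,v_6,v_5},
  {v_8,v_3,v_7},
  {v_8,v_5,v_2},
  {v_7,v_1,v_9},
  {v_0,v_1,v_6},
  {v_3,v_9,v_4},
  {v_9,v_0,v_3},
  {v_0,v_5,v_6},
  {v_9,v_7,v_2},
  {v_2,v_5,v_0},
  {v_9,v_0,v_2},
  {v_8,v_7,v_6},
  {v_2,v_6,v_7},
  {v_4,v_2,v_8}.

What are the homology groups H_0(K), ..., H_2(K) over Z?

K has 10 vertices, 30 edges, 20 triangles.
rank ∂_0 = 0, rank ∂_1 = 9 ⇒ b_0 = 10 − 0 − 9 = 1; all invariant factors of ∂_1 are 1 so no torsion. So H_0 = Z.
rank ∂_1 = 9, rank ∂_2 = 20 ⇒ b_1 = 30 − 9 − 20 = 1; ∂_2 has invariant factor(s) [2] giving torsion. So H_1 = Z ⊕ Z/2Z.
rank ∂_2 = 20, rank ∂_3 = 0 ⇒ b_2 = 20 − 20 − 0 = 0. So H_2 = 0.

H_0 ≅ Z,  H_1 ≅ Z ⊕ Z/2Z,  H_2 = 0.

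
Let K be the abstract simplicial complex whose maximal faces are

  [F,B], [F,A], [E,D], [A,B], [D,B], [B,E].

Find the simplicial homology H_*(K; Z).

Take the total order A < B < D < E < F on the vertex set. Then K (dimension 1) consists of the simplices:

  0-simplices (5): A, B, D, E, F
  1-simplices (6): AB, AF, BD, BE, BF, DE

Hence C_0 ≅ Z^5, C_1 ≅ Z^6.

Boundary ∂_1: C_1 → C_0 sends each edge [p,q] (with p < q) to q − p. For instance
  ∂BD = D − B.
The resulting 5×6 matrix has rank 4, and its Smith normal form has invariant factors (1,1,1,1).

Computing H_k = (kernel of ∂_k) / (image of ∂_{k+1}):

  H_0: rank C_0 − rank ∂_1 = 5 − 4 = 1, and the invariant factors of ∂_1 are all 1, so H_0 ≅ Z.
  H_1: rank ker ∂_1 − rank ∂_2 = (6 − 4) − 0 = 2, and there is no ∂_2, so H_1 ≅ Z^2.

As a check, the Euler characteristic is 5 − 6 = -1, which agrees with 1 − 2 = -1.

H_0 = Z,  H_1 = Z^2.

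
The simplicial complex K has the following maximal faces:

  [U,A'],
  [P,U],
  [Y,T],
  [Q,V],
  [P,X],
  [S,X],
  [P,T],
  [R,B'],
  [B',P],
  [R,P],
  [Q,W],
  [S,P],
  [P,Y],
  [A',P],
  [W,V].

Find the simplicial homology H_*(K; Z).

H_0 = Z^2,  H_1 = Z^5.

Fix the vertex order P < Q < R < S < T < U < V < W < X < Y < A' < B' and write every simplex with vertices in increasing order. Then dim K = 1 and the simplices of K are:

  0-simplices (12): [P], [Q], [R], [S], [T], [U], [V], [W], [X], [Y], [A'], [B']
  1-simplices (15): [P,R], [P,S], [P,T], [P,U], [P,X], [P,Y], [P,A'], [P,B'], [Q,V], [Q,W], [R,B'], [S,X], [T,Y], [U,A'], [V,W]

giving chain groups C_0 ≅ Z^12, C_1 ≅ Z^15.

Boundary ∂_1: C_1 → C_0 is given by ∂[p,q] = [q] − [p]. For instance
  ∂[P,A'] = [A'] − [P].
This gives a 12×15 integer matrix of rank 10; reducing to Smith normal form yields diagonal entries (1,1,1,1,1,1,1,1,1,1).

Now H_k = ker ∂_k / im ∂_{k+1}, so:

  H_0: rank C_0 − rank ∂_1 = 12 − 10 = 2, and the invariant factors of ∂_1 are all 1, so H_0 ≅ Z^2.
  H_1: rank ker ∂_1 − rank ∂_2 = (15 − 10) − 0 = 5, and there is no ∂_2, so H_1 ≅ Z^5.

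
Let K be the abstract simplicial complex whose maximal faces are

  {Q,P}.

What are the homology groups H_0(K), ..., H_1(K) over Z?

H_0 = Z,  H_1 = 0.

Order the vertices as P < Q. Listing each simplex with vertices in this order, K has dimension 1 with simplices:

  0-simplices (2): P, Q
  1-simplices (1): PQ

so the chain groups are C_0 ≅ Z^2, C_1 ≅ Z^1.

Boundary ∂_1: C_1 → C_0 sends each edge [p,q] (with p < q) to q − p.
As a 2×1 matrix over Z this has rank 1, with invariant factors (1).

Now H_k = ker ∂_k / im ∂_{k+1}, so:

  H_0: rank C_0 − rank ∂_1 = 2 − 1 = 1, and the invariant factors of ∂_1 are all 1, so H_0 = Z.
  H_1: rank ker ∂_1 − rank ∂_2 = (1 − 1) − 0 = 0, and there is no ∂_2, so H_1 = 0.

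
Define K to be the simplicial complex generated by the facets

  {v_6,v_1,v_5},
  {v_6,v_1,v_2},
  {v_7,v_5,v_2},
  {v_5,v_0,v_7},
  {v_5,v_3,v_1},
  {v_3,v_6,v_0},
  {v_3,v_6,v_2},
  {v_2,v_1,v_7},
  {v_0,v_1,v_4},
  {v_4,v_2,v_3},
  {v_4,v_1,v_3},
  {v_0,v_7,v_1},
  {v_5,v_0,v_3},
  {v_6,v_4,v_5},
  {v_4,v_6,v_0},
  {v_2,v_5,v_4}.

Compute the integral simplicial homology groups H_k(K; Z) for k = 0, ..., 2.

H_0 ≅ Z,  H_1 ≅ Z^2,  H_2 ≅ Z.

Order the vertices as v_0 < v_1 < v_2 < v_3 < v_4 < v_5 < v_6 < v_7. Listing each simplex with vertices in this order, K has dimension 2 with simplices:

  0-simplices (8): [v_0], [v_1], [v_2], [v_3], [v_4], [v_5], [v_6], [v_7]
  1-simplices (24): (24 of them)
  2-simplices (16): (16 of them)

so the chain groups are C_0 ≅ Z^8, C_1 ≅ Z^24, C_2 ≅ Z^16.

Boundary ∂_1: C_1 → C_0 maps an edge to its endpoints' difference, ∂[p,q] = q − p. For instance
  ∂[v_0,v_7] = [v_7] − [v_0].
As a 8×24 matrix over Z this has rank 7, with invariant factors (1,1,1,1,1,1,1).

The boundary map ∂_2: C_2 → C_1 sends each 2-simplex [p,q,r] to [q,r] − [p,r] + [p,q]. For instance
  ∂[v_0,v_3,v_6] = [v_3,v_6] − [v_0,v_6] + [v_0,v_3],
  ∂[v_1,v_5,v_6] = [v_5,v_6] − [v_1,v_6] + [v_1,v_5].
As a 24×16 matrix over Z this has rank 15, with invariant factors (1,1,1,1,1,1,1,1,1,1,1,1,1,1,1).

Now H_k = ker ∂_k / im ∂_{k+1}, so:

  H_0: rank C_0 − rank ∂_1 = 8 − 7 = 1, and the invariant factors of ∂_1 are all 1, so H_0 = Z.
  H_1: rank ker ∂_1 − rank ∂_2 = (24 − 7) − 15 = 2, and the invariant factors of ∂_2 are all 1, so H_1 = Z^2.
  H_2: rank ker ∂_2 − rank ∂_3 = (16 − 15) − 0 = 1, and there is no ∂_3, so H_2 = Z.

As a check, the Euler characteristic is 8 − 24 + 16 = 0, which agrees with 1 − 2 + 1 = 0.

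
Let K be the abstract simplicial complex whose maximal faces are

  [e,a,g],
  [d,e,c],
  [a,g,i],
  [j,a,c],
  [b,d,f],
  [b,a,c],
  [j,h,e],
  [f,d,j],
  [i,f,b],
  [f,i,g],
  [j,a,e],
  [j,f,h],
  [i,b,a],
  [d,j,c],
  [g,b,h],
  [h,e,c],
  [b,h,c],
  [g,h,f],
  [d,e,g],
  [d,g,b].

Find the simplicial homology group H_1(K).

Take the total order a < b < c < d < e < f < g < h < i < j on the vertex set. Then K (dimension 2) consists of the simplices:

  0-simplices (10): a, b, c, d, e, f, g, h, i, j
  1-simplices (30): ab, ac, ae, ag, ai, aj, bc, bd, bf, bg, bh, bi, cd, ce, ch, cj, de, df, dg, dj, eg, eh, ej, fg, fh, fi, fj, gh, gi, hj
  2-simplices (20): abc, abi, acj, aeg, aej, agi, bch, bdf, bdg, bfi, bgh, cde, cdj, ceh, deg, dfj, ehj, fgh, fgi, fhj

Hence C_0 ≅ Z^10, C_1 ≅ Z^30, C_2 ≅ Z^20.

∂_1: C_1 → C_0 maps an edge to its endpoints' difference, ∂[p,q] = q − p. For instance
  ∂ej = j − e.
As a 10×30 matrix over Z this has rank 9, with invariant factors (1,1,1,1,1,1,1,1,1).

Boundary ∂_2: C_2 → C_1 sends each 2-simplex [p,q,r] to [q,r] − [p,r] + [p,q]. For instance
  ∂fgi = gi − fi + fg,
  ∂cdj = dj − cj + cd.
The resulting 30×20 matrix has rank 20, and its Smith normal form has invariant factors (1,1,1,1,1,1,1,1,1,1,1,1,1,1,1,1,1,1,1,2).

From H_k ≅ ker(∂_k) / im(∂_{k+1}) we obtain:

  H_1: rank ker ∂_1 − rank ∂_2 = (30 − 9) − 20 = 1, and ∂_2 has invariant factor 2 > 1, so H_1 ≅ Z ⊕ Z_2.

H_1 = Z ⊕ Z_2.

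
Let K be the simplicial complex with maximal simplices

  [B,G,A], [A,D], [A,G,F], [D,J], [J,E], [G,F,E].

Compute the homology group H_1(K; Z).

Take the total order A < B < D < E < F < G < J on the vertex set. Then K (dimension 2) consists of the simplices:

  0-simplices (7): A, B, D, E, F, G, J
  1-simplices (10): AB, AD, AF, AG, BG, DJ, EF, EG, EJ, FG
  2-simplices (3): ABG, AFG, EFG

so the chain groups are C_0 ≅ Z^7, C_1 ≅ Z^10, C_2 ≅ Z^3.

Boundary ∂_1: C_1 → C_0 sends each edge [p,q] (with p < q) to q − p.
As a 7×10 matrix over Z this has rank 6, with invariant factors (1,1,1,1,1,1).

Boundary ∂_2: C_2 → C_1 sends each 2-simplex [p,q,r] to [q,r] − [p,r] + [p,q]. For instance
  ∂ABG = BG − AG + AB,
  ∂AFG = FG − AG + AF.
The 10×3 boundary matrix has rank 3 and Smith normal form diag(1,1,1).

From H_k ≅ ker(∂_k) / im(∂_{k+1}) we obtain:

  H_1: rank ker ∂_1 − rank ∂_2 = (10 − 6) − 3 = 1, and the invariant factors of ∂_2 are all 1, so H_1 ≅ Z.

H_1 = Z.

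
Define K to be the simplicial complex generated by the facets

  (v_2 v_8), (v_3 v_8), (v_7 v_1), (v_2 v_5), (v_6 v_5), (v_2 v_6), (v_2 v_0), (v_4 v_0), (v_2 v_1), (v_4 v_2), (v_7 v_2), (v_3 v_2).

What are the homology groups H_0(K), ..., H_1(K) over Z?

H_0 ≅ Z,  H_1 ≅ Z^4.

Order the vertices as v_0 < v_1 < v_2 < v_3 < v_4 < v_5 < v_6 < v_7 < v_8. Listing each simplex with vertices in this order, K has dimension 1 with simplices:

  0-simplices (9): [v_0], [v_1], [v_2], [v_3], [v_4], [v_5], [v_6], [v_7], [v_8]
  1-simplices (12): [v_0,v_2], [v_0,v_4], [v_1,v_2], [v_1,v_7], [v_2,v_3], [v_2,v_4], [v_2,v_5], [v_2,v_6], [v_2,v_7], [v_2,v_8], [v_3,v_8], [v_5,v_6]

Hence C_0 ≅ Z^9, C_1 ≅ Z^12.

∂_1: C_1 → C_0 maps an edge to its endpoints' difference, ∂[p,q] = q − p.
This gives a 9×12 integer matrix of rank 8; reducing to Smith normal form yields diagonal entries (1,1,1,1,1,1,1,1).

Computing H_k = (kernel of ∂_k) / (image of ∂_{k+1}):

  H_0: rank C_0 − rank ∂_1 = 9 − 8 = 1, and the invariant factors of ∂_1 are all 1, so H_0 = Z.
  H_1: rank ker ∂_1 − rank ∂_2 = (12 − 8) − 0 = 4, and there is no ∂_2, so H_1 = Z^4.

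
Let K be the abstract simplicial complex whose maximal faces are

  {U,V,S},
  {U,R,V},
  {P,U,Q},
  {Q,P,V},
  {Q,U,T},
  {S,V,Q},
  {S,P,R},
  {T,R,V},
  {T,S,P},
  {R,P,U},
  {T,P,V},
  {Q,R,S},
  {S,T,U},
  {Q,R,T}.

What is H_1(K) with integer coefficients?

Fix the vertex order P < Q < R < S < T < U < V and write every simplex with vertices in increasing order. Then dim K = 2 and the simplices of K are:

  0-simplices (7): P, Q, R, S, T, U, V
  1-simplices (21): PQ, PR, PS, PT, PU, PV, QR, QS, QT, QU, QV, RS, RT, RU, RV, ST, SU, SV, TU, TV, UV
  2-simplices (14): PQU, PQV, PRS, PRU, PST, PTV, QRS, QRT, QSV, QTU, RTV, RUV, STU, SUV

so the chain groups are C_0 ≅ Z^7, C_1 ≅ Z^21, C_2 ≅ Z^14.

Boundary ∂_1: C_1 → C_0 maps an edge to its endpoints' difference, ∂[p,q] = q − p.
The 7×21 boundary matrix has rank 6 and Smith normal form diag(1,1,1,1,1,1).

Boundary ∂_2: C_2 → C_1 sends each 2-simplex [p,q,r] to [q,r] − [p,r] + [p,q]. For instance
  ∂QRT = RT − QT + QR,
  ∂QSV = SV − QV + QS.
The 21×14 boundary matrix has rank 13 and Smith normal form diag(1,1,1,1,1,1,1,1,1,1,1,1,1).

From H_k ≅ ker(∂_k) / im(∂_{k+1}) we obtain:

  H_1: rank ker ∂_1 − rank ∂_2 = (21 − 6) − 13 = 2, and the invariant factors of ∂_2 are all 1, so H_1 = Z^2.

H_1 = Z^2.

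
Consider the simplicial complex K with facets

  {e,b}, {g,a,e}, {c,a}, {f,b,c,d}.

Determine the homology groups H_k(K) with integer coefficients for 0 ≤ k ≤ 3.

H_0 ≅ Z,  H_1 ≅ Z,  H_2 = 0,  H_3 = 0.

K has 7 vertices, 11 edges, 5 triangles, 1 3-simplex.
rank ∂_0 = 0, rank ∂_1 = 6 ⇒ b_0 = 7 − 0 − 6 = 1; all invariant factors of ∂_1 are 1 so no torsion. So H_0 ≅ Z.
rank ∂_1 = 6, rank ∂_2 = 4 ⇒ b_1 = 11 − 6 − 4 = 1; all invariant factors of ∂_2 are 1 so no torsion. So H_1 ≅ Z.
rank ∂_2 = 4, rank ∂_3 = 1 ⇒ b_2 = 5 − 4 − 1 = 0; all invariant factors of ∂_3 are 1 so no torsion. So H_2 ≅ 0.
rank ∂_3 = 1, rank ∂_4 = 0 ⇒ b_3 = 1 − 1 − 0 = 0. So H_3 ≅ 0.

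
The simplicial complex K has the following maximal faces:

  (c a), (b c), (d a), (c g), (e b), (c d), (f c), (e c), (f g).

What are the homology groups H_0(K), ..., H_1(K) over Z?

Fix the vertex order a < b < c < d < e < f < g and write every simplex with vertices in increasing order. Then dim K = 1 and the simplices of K are:

  0-simplices (7): a, b, c, d, e, f, g
  1-simplices (9): ac, ad, bc, be, cd, ce, cf, cg, fg

giving chain groups C_0 ≅ Z^7, C_1 ≅ Z^9.

∂_1: C_1 → C_0 maps an edge to its endpoints' difference, ∂[p,q] = q − p.
This gives a 7×9 integer matrix of rank 6; reducing to Smith normal form yields diagonal entries (1,1,1,1,1,1).

From H_k ≅ ker(∂_k) / im(∂_{k+1}) we obtain:

  H_0: rank C_0 − rank ∂_1 = 7 − 6 = 1, and the invariant factors of ∂_1 are all 1, so H_0 = Z.
  H_1: rank ker ∂_1 − rank ∂_2 = (9 − 6) − 0 = 3, and there is no ∂_2, so H_1 = Z^3.

As a check, the Euler characteristic is 7 − 9 = -2, which agrees with 1 − 3 = -2.
(K is a triangulation of a wedge of 3 circles.)

H_0 ≅ Z,  H_1 ≅ Z^3.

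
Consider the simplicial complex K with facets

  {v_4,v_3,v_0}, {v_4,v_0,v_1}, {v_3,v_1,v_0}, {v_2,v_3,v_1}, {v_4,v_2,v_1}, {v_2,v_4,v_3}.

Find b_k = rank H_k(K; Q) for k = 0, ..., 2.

b_0 = 1, b_1 = 0, b_2 = 1.

Take the total order v_0 < v_1 < v_2 < v_3 < v_4 on the vertex set. Then K (dimension 2) consists of the simplices:

  0-simplices (5): [v_0], [v_1], [v_2], [v_3], [v_4]
  1-simplices (9): [v_0,v_1], [v_0,v_3], [v_0,v_4], [v_1,v_2], [v_1,v_3], [v_1,v_4], [v_2,v_3], [v_2,v_4], [v_3,v_4]
  2-simplices (6): [v_0,v_1,v_3], [v_0,v_1,v_4], [v_0,v_3,v_4], [v_1,v_2,v_3], [v_1,v_2,v_4], [v_2,v_3,v_4]

so the chain groups are C_0 ≅ Z^5, C_1 ≅ Z^9, C_2 ≅ Z^6.

Boundary ∂_1: C_1 → C_0 is given by ∂[p,q] = [q] − [p]. For instance
  ∂[v_1,v_4] = [v_4] − [v_1].
The 5×9 boundary matrix has rank 4 and Smith normal form diag(1,1,1,1).

Boundary ∂_2: C_2 → C_1 acts by ∂[p,q,r] = [q,r] − [p,r] + [p,q]. For instance
  ∂[v_1,v_2,v_3] = [v_2,v_3] − [v_1,v_3] + [v_1,v_2],
  ∂[v_1,v_2,v_4] = [v_2,v_4] − [v_1,v_4] + [v_1,v_2].
This gives a 9×6 integer matrix of rank 5; reducing to Smith normal form yields diagonal entries (1,1,1,1,1).

From H_k ≅ ker(∂_k) / im(∂_{k+1}) we obtain:

  H_0: rank C_0 − rank ∂_1 = 5 − 4 = 1, and the invariant factors of ∂_1 are all 1, so H_0 = Z.
  H_1: rank ker ∂_1 − rank ∂_2 = (9 − 4) − 5 = 0, and the invariant factors of ∂_2 are all 1, so H_1 = 0.
  H_2: rank ker ∂_2 − rank ∂_3 = (6 − 5) − 0 = 1, and there is no ∂_3, so H_2 = Z.

(K is a triangulation of the 2-sphere S^2.)

Hence the Betti numbers are b_0 = 1, b_1 = 0, b_2 = 1.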